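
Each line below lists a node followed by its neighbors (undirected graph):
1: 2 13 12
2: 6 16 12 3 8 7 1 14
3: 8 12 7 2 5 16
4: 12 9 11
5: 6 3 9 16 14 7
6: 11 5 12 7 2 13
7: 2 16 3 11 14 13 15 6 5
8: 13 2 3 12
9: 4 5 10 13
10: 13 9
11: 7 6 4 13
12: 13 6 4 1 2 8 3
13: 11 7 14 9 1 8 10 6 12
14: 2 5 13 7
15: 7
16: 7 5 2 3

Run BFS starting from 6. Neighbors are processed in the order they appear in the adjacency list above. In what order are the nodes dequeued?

6 → 11 → 5 → 12 → 7 → 2 → 13 → 4 → 3 → 9 → 16 → 14 → 1 → 8 → 15 → 10

Visit 6; enqueue 11, 5, 12, 7, 2, 13 → queue [11, 5, 12, 7, 2, 13]
Visit 11; enqueue 4 → queue [5, 12, 7, 2, 13, 4]
Visit 5; enqueue 3, 9, 16, 14 → queue [12, 7, 2, 13, 4, 3, 9, 16, 14]
Visit 12; enqueue 1, 8 → queue [7, 2, 13, 4, 3, 9, 16, 14, 1, 8]
Visit 7; enqueue 15 → queue [2, 13, 4, 3, 9, 16, 14, 1, 8, 15]
Visit 2 → queue [13, 4, 3, 9, 16, 14, 1, 8, 15]
Visit 13; enqueue 10 → queue [4, 3, 9, 16, 14, 1, 8, 15, 10]
Visit 4 → queue [3, 9, 16, 14, 1, 8, 15, 10]
Visit 3 → queue [9, 16, 14, 1, 8, 15, 10]
Visit 9 → queue [16, 14, 1, 8, 15, 10]
Visit 16 → queue [14, 1, 8, 15, 10]
Visit 14 → queue [1, 8, 15, 10]
Visit 1 → queue [8, 15, 10]
Visit 8 → queue [15, 10]
Visit 15 → queue [10]
Visit 10 → queue []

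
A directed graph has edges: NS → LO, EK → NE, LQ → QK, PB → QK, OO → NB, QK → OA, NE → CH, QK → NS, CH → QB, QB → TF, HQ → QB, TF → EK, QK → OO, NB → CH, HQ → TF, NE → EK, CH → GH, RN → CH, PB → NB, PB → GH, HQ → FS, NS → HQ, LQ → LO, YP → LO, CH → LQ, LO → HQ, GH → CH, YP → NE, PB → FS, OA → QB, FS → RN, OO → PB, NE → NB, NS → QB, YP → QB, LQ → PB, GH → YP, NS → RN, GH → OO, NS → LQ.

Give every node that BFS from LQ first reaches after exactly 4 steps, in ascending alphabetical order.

EK, NE

Level 0: LQ
Level 1: LO, PB, QK
Level 2: FS, GH, HQ, NB, NS, OA, OO
Level 3: CH, QB, RN, TF, YP
Level 4: EK, NE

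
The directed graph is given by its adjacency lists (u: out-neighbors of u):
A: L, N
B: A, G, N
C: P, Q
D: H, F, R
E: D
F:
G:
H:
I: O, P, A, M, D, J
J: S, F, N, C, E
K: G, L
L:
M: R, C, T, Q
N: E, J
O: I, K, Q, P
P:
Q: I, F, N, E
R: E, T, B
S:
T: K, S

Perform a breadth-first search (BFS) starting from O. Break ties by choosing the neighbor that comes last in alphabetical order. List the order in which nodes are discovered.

O, Q, P, K, I, N, F, E, L, G, M, J, D, A, T, R, C, S, H, B

Visit O; enqueue Q, P, K, I → queue [Q, P, K, I]
Visit Q; enqueue N, F, E → queue [P, K, I, N, F, E]
Visit P → queue [K, I, N, F, E]
Visit K; enqueue L, G → queue [I, N, F, E, L, G]
Visit I; enqueue M, J, D, A → queue [N, F, E, L, G, M, J, D, A]
Visit N → queue [F, E, L, G, M, J, D, A]
Visit F → queue [E, L, G, M, J, D, A]
Visit E → queue [L, G, M, J, D, A]
Visit L → queue [G, M, J, D, A]
Visit G → queue [M, J, D, A]
Visit M; enqueue T, R, C → queue [J, D, A, T, R, C]
Visit J; enqueue S → queue [D, A, T, R, C, S]
Visit D; enqueue H → queue [A, T, R, C, S, H]
Visit A → queue [T, R, C, S, H]
Visit T → queue [R, C, S, H]
Visit R; enqueue B → queue [C, S, H, B]
Visit C → queue [S, H, B]
Visit S → queue [H, B]
Visit H → queue [B]
Visit B → queue []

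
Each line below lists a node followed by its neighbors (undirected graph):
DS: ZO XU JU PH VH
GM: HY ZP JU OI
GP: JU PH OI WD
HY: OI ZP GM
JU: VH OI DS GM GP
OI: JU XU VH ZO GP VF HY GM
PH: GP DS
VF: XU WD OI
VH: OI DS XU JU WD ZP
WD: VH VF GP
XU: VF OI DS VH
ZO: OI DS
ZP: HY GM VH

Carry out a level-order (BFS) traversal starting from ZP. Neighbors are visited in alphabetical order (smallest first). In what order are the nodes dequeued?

Visit ZP; enqueue GM, HY, VH → queue [GM, HY, VH]
Visit GM; enqueue JU, OI → queue [HY, VH, JU, OI]
Visit HY → queue [VH, JU, OI]
Visit VH; enqueue DS, WD, XU → queue [JU, OI, DS, WD, XU]
Visit JU; enqueue GP → queue [OI, DS, WD, XU, GP]
Visit OI; enqueue VF, ZO → queue [DS, WD, XU, GP, VF, ZO]
Visit DS; enqueue PH → queue [WD, XU, GP, VF, ZO, PH]
Visit WD → queue [XU, GP, VF, ZO, PH]
Visit XU → queue [GP, VF, ZO, PH]
Visit GP → queue [VF, ZO, PH]
Visit VF → queue [ZO, PH]
Visit ZO → queue [PH]
Visit PH → queue []

ZP, GM, HY, VH, JU, OI, DS, WD, XU, GP, VF, ZO, PH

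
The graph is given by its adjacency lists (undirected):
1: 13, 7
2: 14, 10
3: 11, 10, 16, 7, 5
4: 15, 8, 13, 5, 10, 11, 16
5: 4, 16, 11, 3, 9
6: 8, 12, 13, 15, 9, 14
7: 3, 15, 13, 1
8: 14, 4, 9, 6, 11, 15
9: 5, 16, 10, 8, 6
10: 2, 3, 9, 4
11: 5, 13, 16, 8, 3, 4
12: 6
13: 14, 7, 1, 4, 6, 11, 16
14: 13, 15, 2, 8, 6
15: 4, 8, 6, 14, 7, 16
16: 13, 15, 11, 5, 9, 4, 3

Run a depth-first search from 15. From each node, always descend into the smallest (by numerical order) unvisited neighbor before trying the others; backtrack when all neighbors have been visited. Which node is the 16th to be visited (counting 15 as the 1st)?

12

Visit 15
15 → 4
4 → 5
5 → 3
3 → 7
7 → 1
1 → 13
13 → 6
6 → 8
8 → 9
9 → 10
10 → 2
2 → 14
9 → 16
16 → 11
6 → 12

Visit order: 15, 4, 5, 3, 7, 1, 13, 6, 8, 9, 10, 2, 14, 16, 11, 12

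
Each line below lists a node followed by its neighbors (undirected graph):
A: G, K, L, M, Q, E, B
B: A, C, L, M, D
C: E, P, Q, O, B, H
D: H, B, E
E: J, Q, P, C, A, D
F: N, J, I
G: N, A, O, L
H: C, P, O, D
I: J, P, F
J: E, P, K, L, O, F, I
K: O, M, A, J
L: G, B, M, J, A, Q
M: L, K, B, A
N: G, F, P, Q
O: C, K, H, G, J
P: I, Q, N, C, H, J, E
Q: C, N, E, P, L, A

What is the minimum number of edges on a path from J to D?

Level 0: J
Level 1: E, F, I, K, L, O, P
Level 2: A, B, C, D, G, H, M, N, Q
D first appears at level 2.

2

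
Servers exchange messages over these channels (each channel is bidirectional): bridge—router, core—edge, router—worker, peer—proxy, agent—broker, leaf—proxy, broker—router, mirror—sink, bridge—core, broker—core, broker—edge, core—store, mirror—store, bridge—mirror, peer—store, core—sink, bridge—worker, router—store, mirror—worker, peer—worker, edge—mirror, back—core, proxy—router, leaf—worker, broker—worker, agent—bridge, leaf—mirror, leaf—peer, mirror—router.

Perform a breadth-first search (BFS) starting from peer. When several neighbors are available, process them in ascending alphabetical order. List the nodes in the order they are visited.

peer → leaf → proxy → store → worker → mirror → router → core → bridge → broker → edge → sink → back → agent

Visit peer; enqueue leaf, proxy, store, worker → queue [leaf, proxy, store, worker]
Visit leaf; enqueue mirror → queue [proxy, store, worker, mirror]
Visit proxy; enqueue router → queue [store, worker, mirror, router]
Visit store; enqueue core → queue [worker, mirror, router, core]
Visit worker; enqueue bridge, broker → queue [mirror, router, core, bridge, broker]
Visit mirror; enqueue edge, sink → queue [router, core, bridge, broker, edge, sink]
Visit router → queue [core, bridge, broker, edge, sink]
Visit core; enqueue back → queue [bridge, broker, edge, sink, back]
Visit bridge; enqueue agent → queue [broker, edge, sink, back, agent]
Visit broker → queue [edge, sink, back, agent]
Visit edge → queue [sink, back, agent]
Visit sink → queue [back, agent]
Visit back → queue [agent]
Visit agent → queue []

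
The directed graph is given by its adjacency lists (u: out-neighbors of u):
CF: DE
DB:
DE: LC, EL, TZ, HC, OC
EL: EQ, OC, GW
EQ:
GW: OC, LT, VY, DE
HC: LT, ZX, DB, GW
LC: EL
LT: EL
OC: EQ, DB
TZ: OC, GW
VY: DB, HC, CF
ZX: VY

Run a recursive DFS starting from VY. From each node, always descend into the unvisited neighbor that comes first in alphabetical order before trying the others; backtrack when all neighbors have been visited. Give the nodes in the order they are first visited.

Visit VY
VY → CF
CF → DE
DE → EL
EL → EQ
EL → GW
GW → LT
GW → OC
OC → DB
DE → HC
HC → ZX
DE → LC
DE → TZ

VY CF DE EL EQ GW LT OC DB HC ZX LC TZ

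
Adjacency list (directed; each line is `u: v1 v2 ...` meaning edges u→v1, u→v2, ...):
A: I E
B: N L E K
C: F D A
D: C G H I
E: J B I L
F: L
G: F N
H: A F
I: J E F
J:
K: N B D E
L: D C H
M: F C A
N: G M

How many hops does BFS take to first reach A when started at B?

Level 0: B
Level 1: E, K, L, N
Level 2: C, D, G, H, I, J, M
Level 3: A, F
A first appears at level 3.

3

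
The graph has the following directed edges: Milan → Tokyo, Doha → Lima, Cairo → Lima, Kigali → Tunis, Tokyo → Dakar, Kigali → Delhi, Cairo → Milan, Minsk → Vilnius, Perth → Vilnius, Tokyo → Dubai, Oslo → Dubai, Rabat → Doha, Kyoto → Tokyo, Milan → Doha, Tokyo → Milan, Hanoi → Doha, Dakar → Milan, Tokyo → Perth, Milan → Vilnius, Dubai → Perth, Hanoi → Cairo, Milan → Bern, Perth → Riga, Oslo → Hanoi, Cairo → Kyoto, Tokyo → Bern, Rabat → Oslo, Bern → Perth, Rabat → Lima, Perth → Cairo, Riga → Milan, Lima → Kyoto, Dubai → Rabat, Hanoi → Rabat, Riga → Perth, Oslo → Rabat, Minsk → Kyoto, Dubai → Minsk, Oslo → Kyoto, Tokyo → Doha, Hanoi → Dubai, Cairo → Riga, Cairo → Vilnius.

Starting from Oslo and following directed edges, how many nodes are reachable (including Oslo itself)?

16

BFS from Oslo visits: Oslo, Dubai, Hanoi, Kyoto, Rabat, Minsk, Perth, Cairo, Doha, Tokyo, Lima, Vilnius, Riga, Milan, Bern, Dakar
Reachable nodes: 16 of 19 total.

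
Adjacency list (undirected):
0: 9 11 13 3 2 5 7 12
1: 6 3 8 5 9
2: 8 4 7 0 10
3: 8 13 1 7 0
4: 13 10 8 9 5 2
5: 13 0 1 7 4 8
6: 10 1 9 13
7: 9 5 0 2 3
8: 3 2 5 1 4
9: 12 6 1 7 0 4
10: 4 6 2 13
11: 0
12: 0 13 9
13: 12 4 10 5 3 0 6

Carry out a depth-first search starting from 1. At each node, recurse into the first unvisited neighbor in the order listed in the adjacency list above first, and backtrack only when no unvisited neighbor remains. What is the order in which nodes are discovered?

Visit 1
1 → 6
6 → 10
10 → 4
4 → 13
13 → 12
12 → 0
0 → 9
9 → 7
7 → 5
5 → 8
8 → 3
8 → 2
0 → 11

1 → 6 → 10 → 4 → 13 → 12 → 0 → 9 → 7 → 5 → 8 → 3 → 2 → 11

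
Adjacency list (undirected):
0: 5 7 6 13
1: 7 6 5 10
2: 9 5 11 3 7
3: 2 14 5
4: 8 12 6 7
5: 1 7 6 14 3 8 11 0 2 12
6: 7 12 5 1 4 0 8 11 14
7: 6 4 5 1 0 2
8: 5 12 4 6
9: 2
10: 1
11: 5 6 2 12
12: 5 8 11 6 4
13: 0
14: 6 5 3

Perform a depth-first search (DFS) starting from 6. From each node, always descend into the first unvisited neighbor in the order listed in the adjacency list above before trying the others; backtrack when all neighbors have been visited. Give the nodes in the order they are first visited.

6 → 7 → 4 → 8 → 5 → 1 → 10 → 14 → 3 → 2 → 9 → 11 → 12 → 0 → 13

Visit 6
6 → 7
7 → 4
4 → 8
8 → 5
5 → 1
1 → 10
5 → 14
14 → 3
3 → 2
2 → 9
2 → 11
11 → 12
5 → 0
0 → 13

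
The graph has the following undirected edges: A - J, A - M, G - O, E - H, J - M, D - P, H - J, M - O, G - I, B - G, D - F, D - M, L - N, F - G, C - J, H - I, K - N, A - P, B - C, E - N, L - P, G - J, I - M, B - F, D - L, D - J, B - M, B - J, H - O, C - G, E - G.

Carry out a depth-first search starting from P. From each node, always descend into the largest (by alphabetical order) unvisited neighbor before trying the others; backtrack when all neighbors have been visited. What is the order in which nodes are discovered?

P → L → N → K → E → H → O → M → J → G → I → F → D → B → C → A

Visit P
P → L
L → N
N → K
N → E
E → H
H → O
O → M
M → J
J → G
G → I
G → F
F → D
F → B
B → C
J → A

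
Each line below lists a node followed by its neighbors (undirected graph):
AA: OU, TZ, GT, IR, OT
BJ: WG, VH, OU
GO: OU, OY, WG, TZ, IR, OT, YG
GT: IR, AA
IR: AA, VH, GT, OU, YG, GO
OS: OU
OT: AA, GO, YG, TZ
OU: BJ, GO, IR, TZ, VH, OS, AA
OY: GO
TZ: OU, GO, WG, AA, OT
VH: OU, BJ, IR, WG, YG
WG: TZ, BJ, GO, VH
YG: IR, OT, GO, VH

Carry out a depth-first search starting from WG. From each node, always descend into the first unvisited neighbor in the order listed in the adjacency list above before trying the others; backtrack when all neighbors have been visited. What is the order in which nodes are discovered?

Visit WG
WG → TZ
TZ → OU
OU → BJ
BJ → VH
VH → IR
IR → AA
AA → GT
AA → OT
OT → GO
GO → OY
GO → YG
OU → OS

WG -> TZ -> OU -> BJ -> VH -> IR -> AA -> GT -> OT -> GO -> OY -> YG -> OS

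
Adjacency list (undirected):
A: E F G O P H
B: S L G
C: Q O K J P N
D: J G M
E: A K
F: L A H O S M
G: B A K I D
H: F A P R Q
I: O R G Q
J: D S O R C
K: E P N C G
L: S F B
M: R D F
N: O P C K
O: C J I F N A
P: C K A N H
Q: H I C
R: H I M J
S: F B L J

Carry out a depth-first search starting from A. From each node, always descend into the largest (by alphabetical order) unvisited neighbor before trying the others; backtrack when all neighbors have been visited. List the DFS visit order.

Visit A
A → P
P → N
N → O
O → J
J → S
S → L
L → F
F → M
M → R
R → I
I → Q
Q → H
Q → C
C → K
K → G
G → D
G → B
K → E

A, P, N, O, J, S, L, F, M, R, I, Q, H, C, K, G, D, B, E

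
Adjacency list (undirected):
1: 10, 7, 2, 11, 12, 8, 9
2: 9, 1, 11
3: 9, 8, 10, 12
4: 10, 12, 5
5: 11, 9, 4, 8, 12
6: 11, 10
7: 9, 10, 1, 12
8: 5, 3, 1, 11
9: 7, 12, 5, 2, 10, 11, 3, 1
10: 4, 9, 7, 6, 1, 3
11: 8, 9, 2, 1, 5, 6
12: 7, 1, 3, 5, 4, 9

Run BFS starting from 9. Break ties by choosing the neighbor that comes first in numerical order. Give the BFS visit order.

9 → 1 → 2 → 3 → 5 → 7 → 10 → 11 → 12 → 8 → 4 → 6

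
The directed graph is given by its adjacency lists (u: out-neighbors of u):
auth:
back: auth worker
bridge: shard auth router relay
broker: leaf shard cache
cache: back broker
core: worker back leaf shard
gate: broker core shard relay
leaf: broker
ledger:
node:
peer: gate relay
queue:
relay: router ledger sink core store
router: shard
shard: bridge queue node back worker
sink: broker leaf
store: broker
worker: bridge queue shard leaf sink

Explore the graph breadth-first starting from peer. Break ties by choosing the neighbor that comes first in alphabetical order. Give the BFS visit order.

Visit peer; enqueue gate, relay → queue [gate, relay]
Visit gate; enqueue broker, core, shard → queue [relay, broker, core, shard]
Visit relay; enqueue ledger, router, sink, store → queue [broker, core, shard, ledger, router, sink, store]
Visit broker; enqueue cache, leaf → queue [core, shard, ledger, router, sink, store, cache, leaf]
Visit core; enqueue back, worker → queue [shard, ledger, router, sink, store, cache, leaf, back, worker]
Visit shard; enqueue bridge, node, queue → queue [ledger, router, sink, store, cache, leaf, back, worker, bridge, node, queue]
Visit ledger → queue [router, sink, store, cache, leaf, back, worker, bridge, node, queue]
Visit router → queue [sink, store, cache, leaf, back, worker, bridge, node, queue]
Visit sink → queue [store, cache, leaf, back, worker, bridge, node, queue]
Visit store → queue [cache, leaf, back, worker, bridge, node, queue]
Visit cache → queue [leaf, back, worker, bridge, node, queue]
Visit leaf → queue [back, worker, bridge, node, queue]
Visit back; enqueue auth → queue [worker, bridge, node, queue, auth]
Visit worker → queue [bridge, node, queue, auth]
Visit bridge → queue [node, queue, auth]
Visit node → queue [queue, auth]
Visit queue → queue [auth]
Visit auth → queue []

peer gate relay broker core shard ledger router sink store cache leaf back worker bridge node queue auth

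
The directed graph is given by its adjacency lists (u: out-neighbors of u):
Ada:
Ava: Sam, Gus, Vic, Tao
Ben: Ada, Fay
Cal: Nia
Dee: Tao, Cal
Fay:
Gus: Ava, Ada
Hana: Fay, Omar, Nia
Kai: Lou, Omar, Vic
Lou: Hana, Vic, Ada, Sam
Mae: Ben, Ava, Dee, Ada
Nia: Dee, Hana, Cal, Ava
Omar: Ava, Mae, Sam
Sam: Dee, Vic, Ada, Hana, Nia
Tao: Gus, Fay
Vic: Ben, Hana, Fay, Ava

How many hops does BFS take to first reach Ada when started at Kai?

2

Level 0: Kai
Level 1: Lou, Omar, Vic
Level 2: Ada, Ava, Ben, Fay, Hana, Mae, Sam
Level 3: Dee, Gus, Nia, Tao
Level 4: Cal
Ada first appears at level 2.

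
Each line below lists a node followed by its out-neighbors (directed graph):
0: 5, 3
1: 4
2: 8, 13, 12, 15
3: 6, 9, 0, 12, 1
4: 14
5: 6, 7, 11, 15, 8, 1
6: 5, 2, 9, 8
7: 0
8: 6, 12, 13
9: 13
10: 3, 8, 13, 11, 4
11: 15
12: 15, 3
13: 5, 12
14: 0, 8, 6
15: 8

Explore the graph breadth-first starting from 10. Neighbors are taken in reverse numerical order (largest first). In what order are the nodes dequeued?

Visit 10; enqueue 13, 11, 8, 4, 3 → queue [13, 11, 8, 4, 3]
Visit 13; enqueue 12, 5 → queue [11, 8, 4, 3, 12, 5]
Visit 11; enqueue 15 → queue [8, 4, 3, 12, 5, 15]
Visit 8; enqueue 6 → queue [4, 3, 12, 5, 15, 6]
Visit 4; enqueue 14 → queue [3, 12, 5, 15, 6, 14]
Visit 3; enqueue 9, 1, 0 → queue [12, 5, 15, 6, 14, 9, 1, 0]
Visit 12 → queue [5, 15, 6, 14, 9, 1, 0]
Visit 5; enqueue 7 → queue [15, 6, 14, 9, 1, 0, 7]
Visit 15 → queue [6, 14, 9, 1, 0, 7]
Visit 6; enqueue 2 → queue [14, 9, 1, 0, 7, 2]
Visit 14 → queue [9, 1, 0, 7, 2]
Visit 9 → queue [1, 0, 7, 2]
Visit 1 → queue [0, 7, 2]
Visit 0 → queue [7, 2]
Visit 7 → queue [2]
Visit 2 → queue []

10 → 13 → 11 → 8 → 4 → 3 → 12 → 5 → 15 → 6 → 14 → 9 → 1 → 0 → 7 → 2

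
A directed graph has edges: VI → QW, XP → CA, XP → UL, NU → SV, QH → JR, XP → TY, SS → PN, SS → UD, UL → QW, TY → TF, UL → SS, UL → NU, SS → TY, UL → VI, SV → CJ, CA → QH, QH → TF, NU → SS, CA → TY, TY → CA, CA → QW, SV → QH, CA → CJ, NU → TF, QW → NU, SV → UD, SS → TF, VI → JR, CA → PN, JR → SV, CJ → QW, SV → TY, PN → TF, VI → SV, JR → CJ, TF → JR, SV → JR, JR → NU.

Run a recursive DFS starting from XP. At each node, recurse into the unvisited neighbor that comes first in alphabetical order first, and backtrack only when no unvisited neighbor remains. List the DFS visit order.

XP CA CJ QW NU SS PN TF JR SV QH TY UD UL VI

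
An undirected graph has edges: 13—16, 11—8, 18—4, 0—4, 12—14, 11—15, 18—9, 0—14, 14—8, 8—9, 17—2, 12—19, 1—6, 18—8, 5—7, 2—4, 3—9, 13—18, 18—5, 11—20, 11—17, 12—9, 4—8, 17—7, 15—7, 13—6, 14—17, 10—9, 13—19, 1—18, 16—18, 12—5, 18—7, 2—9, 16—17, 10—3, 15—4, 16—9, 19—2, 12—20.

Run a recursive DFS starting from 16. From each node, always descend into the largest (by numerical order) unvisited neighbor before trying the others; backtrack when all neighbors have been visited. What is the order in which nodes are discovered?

16 → 18 → 13 → 19 → 12 → 20 → 11 → 17 → 14 → 8 → 9 → 10 → 3 → 2 → 4 → 15 → 7 → 5 → 0 → 6 → 1

Visit 16
16 → 18
18 → 13
13 → 19
19 → 12
12 → 20
20 → 11
11 → 17
17 → 14
14 → 8
8 → 9
9 → 10
10 → 3
9 → 2
2 → 4
4 → 15
15 → 7
7 → 5
4 → 0
13 → 6
6 → 1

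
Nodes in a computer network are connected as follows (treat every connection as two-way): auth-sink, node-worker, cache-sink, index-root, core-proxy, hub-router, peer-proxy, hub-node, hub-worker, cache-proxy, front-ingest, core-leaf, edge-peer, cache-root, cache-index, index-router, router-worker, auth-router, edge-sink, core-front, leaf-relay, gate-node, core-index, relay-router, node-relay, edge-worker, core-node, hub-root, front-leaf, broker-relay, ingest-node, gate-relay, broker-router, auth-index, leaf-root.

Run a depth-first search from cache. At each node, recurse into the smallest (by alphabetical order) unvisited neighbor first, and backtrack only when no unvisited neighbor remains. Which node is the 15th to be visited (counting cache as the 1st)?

worker

Visit cache
cache → index
index → auth
auth → router
router → broker
broker → relay
relay → gate
gate → node
node → core
core → front
front → ingest
front → leaf
leaf → root
root → hub
hub → worker
worker → edge
edge → peer
peer → proxy
edge → sink

Visit order: cache, index, auth, router, broker, relay, gate, node, core, front, ingest, leaf, root, hub, worker, edge, peer, proxy, sink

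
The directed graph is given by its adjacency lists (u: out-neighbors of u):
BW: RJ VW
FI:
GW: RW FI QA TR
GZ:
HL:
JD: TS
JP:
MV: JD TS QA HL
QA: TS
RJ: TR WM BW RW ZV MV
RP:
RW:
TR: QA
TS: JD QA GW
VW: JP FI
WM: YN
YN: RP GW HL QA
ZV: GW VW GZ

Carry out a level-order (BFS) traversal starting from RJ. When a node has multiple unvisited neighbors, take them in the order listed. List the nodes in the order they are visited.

RJ -> TR -> WM -> BW -> RW -> ZV -> MV -> QA -> YN -> VW -> GW -> GZ -> JD -> TS -> HL -> RP -> JP -> FI

Visit RJ; enqueue TR, WM, BW, RW, ZV, MV → queue [TR, WM, BW, RW, ZV, MV]
Visit TR; enqueue QA → queue [WM, BW, RW, ZV, MV, QA]
Visit WM; enqueue YN → queue [BW, RW, ZV, MV, QA, YN]
Visit BW; enqueue VW → queue [RW, ZV, MV, QA, YN, VW]
Visit RW → queue [ZV, MV, QA, YN, VW]
Visit ZV; enqueue GW, GZ → queue [MV, QA, YN, VW, GW, GZ]
Visit MV; enqueue JD, TS, HL → queue [QA, YN, VW, GW, GZ, JD, TS, HL]
Visit QA → queue [YN, VW, GW, GZ, JD, TS, HL]
Visit YN; enqueue RP → queue [VW, GW, GZ, JD, TS, HL, RP]
Visit VW; enqueue JP, FI → queue [GW, GZ, JD, TS, HL, RP, JP, FI]
Visit GW → queue [GZ, JD, TS, HL, RP, JP, FI]
Visit GZ → queue [JD, TS, HL, RP, JP, FI]
Visit JD → queue [TS, HL, RP, JP, FI]
Visit TS → queue [HL, RP, JP, FI]
Visit HL → queue [RP, JP, FI]
Visit RP → queue [JP, FI]
Visit JP → queue [FI]
Visit FI → queue []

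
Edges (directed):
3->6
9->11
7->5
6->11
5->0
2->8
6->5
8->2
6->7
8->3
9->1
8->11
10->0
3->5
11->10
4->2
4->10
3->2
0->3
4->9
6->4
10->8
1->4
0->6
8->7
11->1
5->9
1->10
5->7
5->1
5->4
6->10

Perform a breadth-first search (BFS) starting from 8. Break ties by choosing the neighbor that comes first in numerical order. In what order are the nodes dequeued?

8 2 3 7 11 5 6 1 10 0 4 9

Visit 8; enqueue 2, 3, 7, 11 → queue [2, 3, 7, 11]
Visit 2 → queue [3, 7, 11]
Visit 3; enqueue 5, 6 → queue [7, 11, 5, 6]
Visit 7 → queue [11, 5, 6]
Visit 11; enqueue 1, 10 → queue [5, 6, 1, 10]
Visit 5; enqueue 0, 4, 9 → queue [6, 1, 10, 0, 4, 9]
Visit 6 → queue [1, 10, 0, 4, 9]
Visit 1 → queue [10, 0, 4, 9]
Visit 10 → queue [0, 4, 9]
Visit 0 → queue [4, 9]
Visit 4 → queue [9]
Visit 9 → queue []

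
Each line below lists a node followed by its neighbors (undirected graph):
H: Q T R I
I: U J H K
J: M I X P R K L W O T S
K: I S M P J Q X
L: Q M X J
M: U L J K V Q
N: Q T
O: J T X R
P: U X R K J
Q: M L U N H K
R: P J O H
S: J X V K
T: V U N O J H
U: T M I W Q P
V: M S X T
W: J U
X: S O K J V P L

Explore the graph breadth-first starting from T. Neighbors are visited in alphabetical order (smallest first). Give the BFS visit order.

Visit T; enqueue H, J, N, O, U, V → queue [H, J, N, O, U, V]
Visit H; enqueue I, Q, R → queue [J, N, O, U, V, I, Q, R]
Visit J; enqueue K, L, M, P, S, W, X → queue [N, O, U, V, I, Q, R, K, L, M, P, S, W, X]
Visit N → queue [O, U, V, I, Q, R, K, L, M, P, S, W, X]
Visit O → queue [U, V, I, Q, R, K, L, M, P, S, W, X]
Visit U → queue [V, I, Q, R, K, L, M, P, S, W, X]
Visit V → queue [I, Q, R, K, L, M, P, S, W, X]
Visit I → queue [Q, R, K, L, M, P, S, W, X]
Visit Q → queue [R, K, L, M, P, S, W, X]
Visit R → queue [K, L, M, P, S, W, X]
Visit K → queue [L, M, P, S, W, X]
Visit L → queue [M, P, S, W, X]
Visit M → queue [P, S, W, X]
Visit P → queue [S, W, X]
Visit S → queue [W, X]
Visit W → queue [X]
Visit X → queue []

T, H, J, N, O, U, V, I, Q, R, K, L, M, P, S, W, X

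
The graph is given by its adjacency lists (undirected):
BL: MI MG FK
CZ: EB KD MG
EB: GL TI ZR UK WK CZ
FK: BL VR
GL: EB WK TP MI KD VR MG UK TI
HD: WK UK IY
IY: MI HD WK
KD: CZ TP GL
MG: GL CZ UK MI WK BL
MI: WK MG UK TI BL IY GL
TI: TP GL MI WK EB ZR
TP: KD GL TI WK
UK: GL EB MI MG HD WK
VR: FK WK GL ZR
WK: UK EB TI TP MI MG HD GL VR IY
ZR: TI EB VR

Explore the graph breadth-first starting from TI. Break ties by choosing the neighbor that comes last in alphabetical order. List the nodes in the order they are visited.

Visit TI; enqueue ZR, WK, TP, MI, GL, EB → queue [ZR, WK, TP, MI, GL, EB]
Visit ZR; enqueue VR → queue [WK, TP, MI, GL, EB, VR]
Visit WK; enqueue UK, MG, IY, HD → queue [TP, MI, GL, EB, VR, UK, MG, IY, HD]
Visit TP; enqueue KD → queue [MI, GL, EB, VR, UK, MG, IY, HD, KD]
Visit MI; enqueue BL → queue [GL, EB, VR, UK, MG, IY, HD, KD, BL]
Visit GL → queue [EB, VR, UK, MG, IY, HD, KD, BL]
Visit EB; enqueue CZ → queue [VR, UK, MG, IY, HD, KD, BL, CZ]
Visit VR; enqueue FK → queue [UK, MG, IY, HD, KD, BL, CZ, FK]
Visit UK → queue [MG, IY, HD, KD, BL, CZ, FK]
Visit MG → queue [IY, HD, KD, BL, CZ, FK]
Visit IY → queue [HD, KD, BL, CZ, FK]
Visit HD → queue [KD, BL, CZ, FK]
Visit KD → queue [BL, CZ, FK]
Visit BL → queue [CZ, FK]
Visit CZ → queue [FK]
Visit FK → queue []

TI ZR WK TP MI GL EB VR UK MG IY HD KD BL CZ FK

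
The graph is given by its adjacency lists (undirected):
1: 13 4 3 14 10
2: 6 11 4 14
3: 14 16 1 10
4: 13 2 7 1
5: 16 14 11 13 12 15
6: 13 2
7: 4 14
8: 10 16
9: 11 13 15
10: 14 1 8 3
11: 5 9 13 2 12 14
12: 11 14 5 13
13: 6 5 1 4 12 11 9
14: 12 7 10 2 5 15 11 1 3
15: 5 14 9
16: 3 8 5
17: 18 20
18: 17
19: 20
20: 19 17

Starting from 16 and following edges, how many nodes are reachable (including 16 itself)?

16

BFS from 16 visits: 16, 3, 8, 5, 14, 1, 10, 11, 13, 12, 15, 7, 2, 4, 9, 6
Reachable nodes: 16 of 20 total.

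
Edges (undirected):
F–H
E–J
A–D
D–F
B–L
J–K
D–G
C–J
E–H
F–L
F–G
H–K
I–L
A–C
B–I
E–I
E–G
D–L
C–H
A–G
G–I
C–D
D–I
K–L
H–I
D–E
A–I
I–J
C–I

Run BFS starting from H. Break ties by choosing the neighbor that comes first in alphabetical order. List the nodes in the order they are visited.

H -> C -> E -> F -> I -> K -> A -> D -> J -> G -> L -> B

Visit H; enqueue C, E, F, I, K → queue [C, E, F, I, K]
Visit C; enqueue A, D, J → queue [E, F, I, K, A, D, J]
Visit E; enqueue G → queue [F, I, K, A, D, J, G]
Visit F; enqueue L → queue [I, K, A, D, J, G, L]
Visit I; enqueue B → queue [K, A, D, J, G, L, B]
Visit K → queue [A, D, J, G, L, B]
Visit A → queue [D, J, G, L, B]
Visit D → queue [J, G, L, B]
Visit J → queue [G, L, B]
Visit G → queue [L, B]
Visit L → queue [B]
Visit B → queue []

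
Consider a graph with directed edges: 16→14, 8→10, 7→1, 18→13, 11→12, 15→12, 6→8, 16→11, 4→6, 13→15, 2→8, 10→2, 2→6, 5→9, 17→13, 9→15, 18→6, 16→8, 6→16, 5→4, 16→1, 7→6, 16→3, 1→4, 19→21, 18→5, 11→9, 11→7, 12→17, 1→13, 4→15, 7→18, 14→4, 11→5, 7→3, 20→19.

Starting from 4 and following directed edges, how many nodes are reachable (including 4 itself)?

18

BFS from 4 visits: 4, 6, 15, 8, 16, 12, 10, 1, 3, 11, 14, 17, 2, 13, 5, 7, 9, 18
Reachable nodes: 18 of 21 total.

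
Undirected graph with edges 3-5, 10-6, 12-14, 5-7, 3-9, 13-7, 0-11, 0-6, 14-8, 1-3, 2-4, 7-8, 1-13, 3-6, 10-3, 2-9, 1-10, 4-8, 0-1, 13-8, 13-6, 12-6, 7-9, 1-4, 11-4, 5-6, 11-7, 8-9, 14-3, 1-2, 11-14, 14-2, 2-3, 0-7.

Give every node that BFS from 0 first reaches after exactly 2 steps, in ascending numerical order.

Level 0: 0
Level 1: 1, 6, 7, 11
Level 2: 2, 3, 4, 5, 8, 9, 10, 12, 13, 14

2, 3, 4, 5, 8, 9, 10, 12, 13, 14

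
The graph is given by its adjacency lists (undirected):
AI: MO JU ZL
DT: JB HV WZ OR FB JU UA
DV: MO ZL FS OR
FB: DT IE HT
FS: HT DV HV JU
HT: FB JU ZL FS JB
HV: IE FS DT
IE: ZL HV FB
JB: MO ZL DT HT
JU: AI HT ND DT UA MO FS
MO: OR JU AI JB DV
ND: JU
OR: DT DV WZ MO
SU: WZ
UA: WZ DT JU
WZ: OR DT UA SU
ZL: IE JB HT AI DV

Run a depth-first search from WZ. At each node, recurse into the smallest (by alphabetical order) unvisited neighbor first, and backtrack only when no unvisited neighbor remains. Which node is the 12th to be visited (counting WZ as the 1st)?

ZL

Visit WZ
WZ → DT
DT → FB
FB → HT
HT → FS
FS → DV
DV → MO
MO → AI
AI → JU
JU → ND
JU → UA
AI → ZL
ZL → IE
IE → HV
ZL → JB
MO → OR
WZ → SU

Visit order: WZ, DT, FB, HT, FS, DV, MO, AI, JU, ND, UA, ZL, IE, HV, JB, OR, SU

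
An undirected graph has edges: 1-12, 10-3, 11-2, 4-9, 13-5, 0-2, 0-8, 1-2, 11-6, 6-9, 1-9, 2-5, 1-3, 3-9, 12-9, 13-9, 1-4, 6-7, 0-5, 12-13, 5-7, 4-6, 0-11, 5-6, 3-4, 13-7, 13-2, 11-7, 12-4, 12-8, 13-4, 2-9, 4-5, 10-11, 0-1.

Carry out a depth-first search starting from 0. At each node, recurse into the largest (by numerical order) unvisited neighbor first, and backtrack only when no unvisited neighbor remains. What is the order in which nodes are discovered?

Visit 0
0 → 11
11 → 10
10 → 3
3 → 9
9 → 13
13 → 12
12 → 8
12 → 4
4 → 6
6 → 7
7 → 5
5 → 2
2 → 1

0 → 11 → 10 → 3 → 9 → 13 → 12 → 8 → 4 → 6 → 7 → 5 → 2 → 1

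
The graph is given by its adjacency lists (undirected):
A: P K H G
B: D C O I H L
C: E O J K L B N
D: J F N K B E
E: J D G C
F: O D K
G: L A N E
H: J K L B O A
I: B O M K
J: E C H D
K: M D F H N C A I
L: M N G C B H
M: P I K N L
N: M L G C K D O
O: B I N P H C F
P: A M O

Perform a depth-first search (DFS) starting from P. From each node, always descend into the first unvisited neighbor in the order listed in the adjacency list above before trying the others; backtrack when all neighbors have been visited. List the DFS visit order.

P, A, K, M, I, B, D, J, E, G, L, N, C, O, H, F

Visit P
P → A
A → K
K → M
M → I
I → B
B → D
D → J
J → E
E → G
G → L
L → N
N → C
C → O
O → H
O → F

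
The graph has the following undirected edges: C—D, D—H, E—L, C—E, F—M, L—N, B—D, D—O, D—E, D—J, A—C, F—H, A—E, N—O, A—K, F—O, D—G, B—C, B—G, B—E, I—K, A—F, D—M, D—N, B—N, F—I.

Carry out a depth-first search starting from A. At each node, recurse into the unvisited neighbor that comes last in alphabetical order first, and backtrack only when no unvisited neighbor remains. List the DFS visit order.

Visit A
A → K
K → I
I → F
F → O
O → N
N → L
L → E
E → D
D → M
D → J
D → H
D → G
G → B
B → C

A, K, I, F, O, N, L, E, D, M, J, H, G, B, C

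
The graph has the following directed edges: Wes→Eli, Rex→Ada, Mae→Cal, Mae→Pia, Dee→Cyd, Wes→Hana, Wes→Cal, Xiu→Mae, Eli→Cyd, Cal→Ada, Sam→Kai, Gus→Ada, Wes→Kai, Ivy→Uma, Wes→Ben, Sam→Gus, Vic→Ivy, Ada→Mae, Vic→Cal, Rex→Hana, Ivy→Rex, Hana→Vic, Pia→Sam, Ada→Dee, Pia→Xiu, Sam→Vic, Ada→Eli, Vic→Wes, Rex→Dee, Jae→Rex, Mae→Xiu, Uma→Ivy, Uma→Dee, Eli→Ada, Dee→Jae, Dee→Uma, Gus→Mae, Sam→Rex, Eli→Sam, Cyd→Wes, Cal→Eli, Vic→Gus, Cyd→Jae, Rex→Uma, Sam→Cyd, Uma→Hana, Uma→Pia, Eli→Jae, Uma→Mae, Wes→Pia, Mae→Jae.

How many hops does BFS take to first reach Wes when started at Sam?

Level 0: Sam
Level 1: Cyd, Gus, Kai, Rex, Vic
Level 2: Ada, Cal, Dee, Hana, Ivy, Jae, Mae, Uma, Wes
Level 3: Ben, Eli, Pia, Xiu
Wes first appears at level 2.

2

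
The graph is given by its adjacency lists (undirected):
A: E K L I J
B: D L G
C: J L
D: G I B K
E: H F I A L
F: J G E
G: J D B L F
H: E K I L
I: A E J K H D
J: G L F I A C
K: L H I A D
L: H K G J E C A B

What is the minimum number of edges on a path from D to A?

Level 0: D
Level 1: B, G, I, K
Level 2: A, E, F, H, J, L
Level 3: C
A first appears at level 2.

2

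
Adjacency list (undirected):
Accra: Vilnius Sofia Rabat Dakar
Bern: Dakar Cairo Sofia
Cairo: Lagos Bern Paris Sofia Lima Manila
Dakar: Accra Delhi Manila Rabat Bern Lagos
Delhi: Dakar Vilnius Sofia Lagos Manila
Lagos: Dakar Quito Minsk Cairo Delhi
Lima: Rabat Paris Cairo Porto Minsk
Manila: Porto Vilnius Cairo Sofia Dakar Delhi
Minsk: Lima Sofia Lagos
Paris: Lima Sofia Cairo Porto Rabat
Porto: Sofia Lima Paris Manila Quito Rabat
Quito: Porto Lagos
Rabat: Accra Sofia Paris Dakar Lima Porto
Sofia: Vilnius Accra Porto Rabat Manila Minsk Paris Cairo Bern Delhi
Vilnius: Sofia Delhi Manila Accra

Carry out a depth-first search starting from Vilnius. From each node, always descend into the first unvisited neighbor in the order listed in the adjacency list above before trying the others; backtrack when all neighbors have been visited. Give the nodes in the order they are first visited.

Visit Vilnius
Vilnius → Sofia
Sofia → Accra
Accra → Rabat
Rabat → Paris
Paris → Lima
Lima → Cairo
Cairo → Lagos
Lagos → Dakar
Dakar → Delhi
Delhi → Manila
Manila → Porto
Porto → Quito
Dakar → Bern
Lagos → Minsk

Vilnius → Sofia → Accra → Rabat → Paris → Lima → Cairo → Lagos → Dakar → Delhi → Manila → Porto → Quito → Bern → Minsk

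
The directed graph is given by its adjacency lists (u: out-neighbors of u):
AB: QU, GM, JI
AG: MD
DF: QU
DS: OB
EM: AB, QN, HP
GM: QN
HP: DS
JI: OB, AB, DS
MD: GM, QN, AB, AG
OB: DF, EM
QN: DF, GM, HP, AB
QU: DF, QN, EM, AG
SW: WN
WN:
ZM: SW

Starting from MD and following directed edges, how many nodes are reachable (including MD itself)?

12

BFS from MD visits: MD, AB, AG, GM, QN, JI, QU, DF, HP, DS, OB, EM
Reachable nodes: 12 of 15 total.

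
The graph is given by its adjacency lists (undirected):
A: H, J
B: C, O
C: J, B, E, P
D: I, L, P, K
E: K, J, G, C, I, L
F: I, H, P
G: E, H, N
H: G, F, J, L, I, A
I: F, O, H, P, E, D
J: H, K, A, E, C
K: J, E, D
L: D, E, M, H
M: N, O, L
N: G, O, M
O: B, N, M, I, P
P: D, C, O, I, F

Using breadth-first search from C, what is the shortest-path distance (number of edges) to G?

2

Level 0: C
Level 1: B, E, J, P
Level 2: A, D, F, G, H, I, K, L, O
Level 3: M, N
G first appears at level 2.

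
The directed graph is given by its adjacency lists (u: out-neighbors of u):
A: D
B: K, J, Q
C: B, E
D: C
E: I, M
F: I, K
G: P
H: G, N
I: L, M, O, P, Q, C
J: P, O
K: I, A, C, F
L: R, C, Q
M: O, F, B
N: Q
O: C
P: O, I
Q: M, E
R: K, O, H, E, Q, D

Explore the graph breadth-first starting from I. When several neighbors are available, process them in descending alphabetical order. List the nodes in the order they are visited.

I, Q, P, O, M, L, C, E, F, B, R, K, J, H, D, A, N, G

Visit I; enqueue Q, P, O, M, L, C → queue [Q, P, O, M, L, C]
Visit Q; enqueue E → queue [P, O, M, L, C, E]
Visit P → queue [O, M, L, C, E]
Visit O → queue [M, L, C, E]
Visit M; enqueue F, B → queue [L, C, E, F, B]
Visit L; enqueue R → queue [C, E, F, B, R]
Visit C → queue [E, F, B, R]
Visit E → queue [F, B, R]
Visit F; enqueue K → queue [B, R, K]
Visit B; enqueue J → queue [R, K, J]
Visit R; enqueue H, D → queue [K, J, H, D]
Visit K; enqueue A → queue [J, H, D, A]
Visit J → queue [H, D, A]
Visit H; enqueue N, G → queue [D, A, N, G]
Visit D → queue [A, N, G]
Visit A → queue [N, G]
Visit N → queue [G]
Visit G → queue []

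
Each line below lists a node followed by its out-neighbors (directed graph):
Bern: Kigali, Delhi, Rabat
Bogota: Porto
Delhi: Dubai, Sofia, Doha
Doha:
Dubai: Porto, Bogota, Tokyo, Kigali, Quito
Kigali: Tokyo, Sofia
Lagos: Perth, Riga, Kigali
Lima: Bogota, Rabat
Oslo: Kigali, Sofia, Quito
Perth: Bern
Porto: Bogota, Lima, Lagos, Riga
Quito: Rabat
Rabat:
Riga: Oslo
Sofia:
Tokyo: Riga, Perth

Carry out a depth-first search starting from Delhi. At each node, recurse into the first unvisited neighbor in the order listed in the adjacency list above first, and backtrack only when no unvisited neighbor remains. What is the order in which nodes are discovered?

Delhi Dubai Porto Bogota Lima Rabat Lagos Perth Bern Kigali Tokyo Riga Oslo Sofia Quito Doha

Visit Delhi
Delhi → Dubai
Dubai → Porto
Porto → Bogota
Porto → Lima
Lima → Rabat
Porto → Lagos
Lagos → Perth
Perth → Bern
Bern → Kigali
Kigali → Tokyo
Tokyo → Riga
Riga → Oslo
Oslo → Sofia
Oslo → Quito
Delhi → Doha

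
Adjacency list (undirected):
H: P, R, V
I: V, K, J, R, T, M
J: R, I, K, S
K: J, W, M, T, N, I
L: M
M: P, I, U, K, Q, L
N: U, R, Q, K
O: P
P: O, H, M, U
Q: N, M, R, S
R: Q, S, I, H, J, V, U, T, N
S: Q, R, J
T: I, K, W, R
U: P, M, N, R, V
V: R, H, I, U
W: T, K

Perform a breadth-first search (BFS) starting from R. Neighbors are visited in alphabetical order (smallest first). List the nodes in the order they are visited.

R H I J N Q S T U V P K M W O L

Visit R; enqueue H, I, J, N, Q, S, T, U, V → queue [H, I, J, N, Q, S, T, U, V]
Visit H; enqueue P → queue [I, J, N, Q, S, T, U, V, P]
Visit I; enqueue K, M → queue [J, N, Q, S, T, U, V, P, K, M]
Visit J → queue [N, Q, S, T, U, V, P, K, M]
Visit N → queue [Q, S, T, U, V, P, K, M]
Visit Q → queue [S, T, U, V, P, K, M]
Visit S → queue [T, U, V, P, K, M]
Visit T; enqueue W → queue [U, V, P, K, M, W]
Visit U → queue [V, P, K, M, W]
Visit V → queue [P, K, M, W]
Visit P; enqueue O → queue [K, M, W, O]
Visit K → queue [M, W, O]
Visit M; enqueue L → queue [W, O, L]
Visit W → queue [O, L]
Visit O → queue [L]
Visit L → queue []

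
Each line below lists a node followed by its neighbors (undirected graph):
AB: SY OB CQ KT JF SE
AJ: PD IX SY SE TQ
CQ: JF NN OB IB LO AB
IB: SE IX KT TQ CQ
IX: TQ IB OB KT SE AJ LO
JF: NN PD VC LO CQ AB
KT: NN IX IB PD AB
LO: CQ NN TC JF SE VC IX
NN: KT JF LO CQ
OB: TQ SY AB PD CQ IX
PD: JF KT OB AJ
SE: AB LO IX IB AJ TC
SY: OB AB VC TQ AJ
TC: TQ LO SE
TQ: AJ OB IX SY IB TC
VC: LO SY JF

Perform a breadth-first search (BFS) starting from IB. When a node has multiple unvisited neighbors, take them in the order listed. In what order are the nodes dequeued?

Visit IB; enqueue SE, IX, KT, TQ, CQ → queue [SE, IX, KT, TQ, CQ]
Visit SE; enqueue AB, LO, AJ, TC → queue [IX, KT, TQ, CQ, AB, LO, AJ, TC]
Visit IX; enqueue OB → queue [KT, TQ, CQ, AB, LO, AJ, TC, OB]
Visit KT; enqueue NN, PD → queue [TQ, CQ, AB, LO, AJ, TC, OB, NN, PD]
Visit TQ; enqueue SY → queue [CQ, AB, LO, AJ, TC, OB, NN, PD, SY]
Visit CQ; enqueue JF → queue [AB, LO, AJ, TC, OB, NN, PD, SY, JF]
Visit AB → queue [LO, AJ, TC, OB, NN, PD, SY, JF]
Visit LO; enqueue VC → queue [AJ, TC, OB, NN, PD, SY, JF, VC]
Visit AJ → queue [TC, OB, NN, PD, SY, JF, VC]
Visit TC → queue [OB, NN, PD, SY, JF, VC]
Visit OB → queue [NN, PD, SY, JF, VC]
Visit NN → queue [PD, SY, JF, VC]
Visit PD → queue [SY, JF, VC]
Visit SY → queue [JF, VC]
Visit JF → queue [VC]
Visit VC → queue []

IB -> SE -> IX -> KT -> TQ -> CQ -> AB -> LO -> AJ -> TC -> OB -> NN -> PD -> SY -> JF -> VC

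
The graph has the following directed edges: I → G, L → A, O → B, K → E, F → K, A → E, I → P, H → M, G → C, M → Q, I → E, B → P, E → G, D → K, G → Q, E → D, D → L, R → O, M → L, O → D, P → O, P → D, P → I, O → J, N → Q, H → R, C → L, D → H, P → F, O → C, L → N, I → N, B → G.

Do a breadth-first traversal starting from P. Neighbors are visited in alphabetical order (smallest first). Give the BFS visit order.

Visit P; enqueue D, F, I, O → queue [D, F, I, O]
Visit D; enqueue H, K, L → queue [F, I, O, H, K, L]
Visit F → queue [I, O, H, K, L]
Visit I; enqueue E, G, N → queue [O, H, K, L, E, G, N]
Visit O; enqueue B, C, J → queue [H, K, L, E, G, N, B, C, J]
Visit H; enqueue M, R → queue [K, L, E, G, N, B, C, J, M, R]
Visit K → queue [L, E, G, N, B, C, J, M, R]
Visit L; enqueue A → queue [E, G, N, B, C, J, M, R, A]
Visit E → queue [G, N, B, C, J, M, R, A]
Visit G; enqueue Q → queue [N, B, C, J, M, R, A, Q]
Visit N → queue [B, C, J, M, R, A, Q]
Visit B → queue [C, J, M, R, A, Q]
Visit C → queue [J, M, R, A, Q]
Visit J → queue [M, R, A, Q]
Visit M → queue [R, A, Q]
Visit R → queue [A, Q]
Visit A → queue [Q]
Visit Q → queue []

P -> D -> F -> I -> O -> H -> K -> L -> E -> G -> N -> B -> C -> J -> M -> R -> A -> Q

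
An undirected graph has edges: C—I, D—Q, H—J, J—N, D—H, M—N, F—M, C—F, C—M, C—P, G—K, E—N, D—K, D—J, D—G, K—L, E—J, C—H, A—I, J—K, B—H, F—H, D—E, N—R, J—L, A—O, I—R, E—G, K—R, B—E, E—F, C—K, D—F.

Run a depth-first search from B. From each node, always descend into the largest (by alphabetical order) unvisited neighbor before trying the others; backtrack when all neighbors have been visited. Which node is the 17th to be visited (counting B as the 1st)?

D

Visit B
B → H
H → J
J → N
N → R
R → K
K → L
K → G
G → E
E → F
F → M
M → C
C → P
C → I
I → A
A → O
F → D
D → Q

Visit order: B, H, J, N, R, K, L, G, E, F, M, C, P, I, A, O, D, Q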